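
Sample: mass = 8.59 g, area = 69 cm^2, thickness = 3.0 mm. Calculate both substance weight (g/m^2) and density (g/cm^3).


Substance weight = 1244.9 g/m^2
Density = 0.415 g/cm^3

SW = 8.59 / 69 x 10000 = 1244.9 g/m^2
Volume = 69 x 3.0 / 10 = 20.70 cm^3
Density = 8.59 / 20.70 = 0.415 g/cm^3


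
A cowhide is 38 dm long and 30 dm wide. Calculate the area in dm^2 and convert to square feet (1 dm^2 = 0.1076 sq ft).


Area = 38 x 30 = 1140 dm^2
Conversion: 1140 x 0.1076 = 122.66 sq ft


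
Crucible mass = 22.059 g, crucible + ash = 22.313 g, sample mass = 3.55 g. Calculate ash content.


Ash mass = 0.254 g
Ash content = 7.15%


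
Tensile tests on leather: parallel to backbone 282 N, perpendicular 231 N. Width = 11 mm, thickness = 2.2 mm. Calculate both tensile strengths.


Parallel = 11.65 N/mm^2
Perpendicular = 9.55 N/mm^2

Area = 11 x 2.2 = 24.2 mm^2
TS (parallel) = 282 / 24.2 = 11.65 N/mm^2
TS (perpendicular) = 231 / 24.2 = 9.55 N/mm^2


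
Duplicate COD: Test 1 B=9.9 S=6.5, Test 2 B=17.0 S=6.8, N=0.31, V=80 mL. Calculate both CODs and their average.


COD1 = 105.4 mg/L
COD2 = 316.2 mg/L
Average = 210.8 mg/L

COD1 = (9.9 - 6.5) x 0.31 x 8000 / 80 = 105.4 mg/L
COD2 = (17.0 - 6.8) x 0.31 x 8000 / 80 = 316.2 mg/L
Average = (105.4 + 316.2) / 2 = 210.8 mg/L


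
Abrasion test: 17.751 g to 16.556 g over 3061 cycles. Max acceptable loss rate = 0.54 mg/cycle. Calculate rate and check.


Loss = 17.751 - 16.556 = 1.195 g
Rate = 1.195 g / 3061 cycles x 1000 = 0.390 mg/cycle
Max = 0.54 mg/cycle
Passes: Yes


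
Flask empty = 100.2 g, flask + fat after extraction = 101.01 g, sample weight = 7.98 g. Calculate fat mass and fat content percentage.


Fat mass = 0.81 g
Fat content = 10.2%


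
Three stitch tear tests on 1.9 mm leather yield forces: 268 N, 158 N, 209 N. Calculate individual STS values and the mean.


STS1 = 141.1 N/mm
STS2 = 83.2 N/mm
STS3 = 110.0 N/mm
Mean = 111.4 N/mm


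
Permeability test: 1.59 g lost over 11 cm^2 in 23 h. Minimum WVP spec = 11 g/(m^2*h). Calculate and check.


WVP = 62.85 g/(m^2*h)
Meets specification: Yes


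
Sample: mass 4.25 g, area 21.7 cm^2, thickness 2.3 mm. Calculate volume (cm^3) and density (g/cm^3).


Volume = 4.991 cm^3
Density = 0.852 g/cm^3


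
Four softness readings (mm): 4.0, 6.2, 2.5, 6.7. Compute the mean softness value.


Sum = 4.0 + 6.2 + 2.5 + 6.7
Mean = 19.4 / 4 = 4.85 mm


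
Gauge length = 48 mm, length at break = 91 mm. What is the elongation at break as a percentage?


Extension = 91 - 48 = 43 mm
Elongation = 43 / 48 x 100 = 89.6%


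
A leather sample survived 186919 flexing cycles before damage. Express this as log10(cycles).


log10(186919) = 5.27


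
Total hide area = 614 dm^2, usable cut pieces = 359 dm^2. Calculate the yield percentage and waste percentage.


Yield = 58.5%
Waste = 41.5%

Yield = 359 / 614 x 100 = 58.5%
Waste = 614 - 359 = 255 dm^2
Waste% = 100 - 58.5 = 41.5%


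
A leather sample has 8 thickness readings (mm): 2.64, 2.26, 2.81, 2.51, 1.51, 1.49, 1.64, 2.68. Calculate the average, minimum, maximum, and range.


Average = 2.19 mm
Min = 1.49 mm
Max = 2.81 mm
Range = 1.32 mm

Sum = 17.54
Average = 17.54 / 8 = 2.19 mm
Minimum = 1.49 mm
Maximum = 2.81 mm
Range = 2.81 - 1.49 = 1.32 mm


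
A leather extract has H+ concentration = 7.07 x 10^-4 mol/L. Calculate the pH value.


pH = -log10[H+]
pH = -log10(7.07 x 10^-4) = 3.15


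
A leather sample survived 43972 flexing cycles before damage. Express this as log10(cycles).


4.64

log10(43972) = 4.64


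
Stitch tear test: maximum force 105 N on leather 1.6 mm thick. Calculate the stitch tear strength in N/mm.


65.6 N/mm


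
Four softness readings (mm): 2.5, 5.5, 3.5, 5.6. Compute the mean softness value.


Sum = 2.5 + 5.5 + 3.5 + 5.6
Mean = 17.1 / 4 = 4.28 mm


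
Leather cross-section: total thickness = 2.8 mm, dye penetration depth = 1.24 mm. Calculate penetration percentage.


Penetration% = 1.24 / 2.8 x 100
Penetration = 44.3%


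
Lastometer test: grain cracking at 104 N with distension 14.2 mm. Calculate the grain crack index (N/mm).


7.3 N/mm

Grain crack index = force / distension
Index = 104 / 14.2 = 7.3 N/mm


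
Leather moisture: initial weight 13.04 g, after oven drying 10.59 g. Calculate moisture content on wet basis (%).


18.8%

Moisture = 13.04 - 10.59 = 2.45 g
MC = 2.45 / 13.04 x 100 = 18.8%


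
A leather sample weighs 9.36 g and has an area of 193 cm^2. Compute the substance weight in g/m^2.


485.0 g/m^2


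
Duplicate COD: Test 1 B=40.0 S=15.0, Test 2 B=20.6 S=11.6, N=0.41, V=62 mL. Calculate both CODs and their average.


COD1 = (40.0 - 15.0) x 0.41 x 8000 / 62 = 1322.6 mg/L
COD2 = (20.6 - 11.6) x 0.41 x 8000 / 62 = 476.1 mg/L
Average = (1322.6 + 476.1) / 2 = 899.4 mg/L


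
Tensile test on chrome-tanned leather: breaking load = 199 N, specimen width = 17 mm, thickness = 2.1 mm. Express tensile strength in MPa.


5.57 MPa


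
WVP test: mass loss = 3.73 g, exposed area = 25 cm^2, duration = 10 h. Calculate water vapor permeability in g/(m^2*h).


WVP = mass_loss / (area x time) x 10000
WVP = 3.73 / (25 x 10) x 10000
WVP = 3.73 / 250 x 10000 = 149.20 g/(m^2*h)


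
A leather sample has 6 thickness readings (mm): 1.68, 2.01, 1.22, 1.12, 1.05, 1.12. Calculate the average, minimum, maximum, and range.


Average = 1.37 mm
Min = 1.05 mm
Max = 2.01 mm
Range = 0.96 mm

Sum = 8.20
Average = 8.20 / 6 = 1.37 mm
Minimum = 1.05 mm
Maximum = 2.01 mm
Range = 2.01 - 1.05 = 0.96 mm


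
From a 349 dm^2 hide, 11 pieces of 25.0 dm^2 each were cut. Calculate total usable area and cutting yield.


Usable area = 275.0 dm^2
Yield = 78.8%

Total usable = 11 x 25.0 = 275.0 dm^2
Yield = 275.0 / 349 x 100 = 78.8%


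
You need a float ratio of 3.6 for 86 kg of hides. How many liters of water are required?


309.6 L

Water = hide weight x target ratio
Water = 86 x 3.6 = 309.6 L


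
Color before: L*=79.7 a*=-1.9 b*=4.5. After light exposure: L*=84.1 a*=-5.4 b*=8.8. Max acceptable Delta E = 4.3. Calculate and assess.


Delta E = 7.08
Passes: No

dL = 4.4, da = -3.5, db = 4.3
dE = sqrt((4.4)^2 + (-3.5)^2 + (4.3)^2) = 7.08
Max = 4.3
Passes: No


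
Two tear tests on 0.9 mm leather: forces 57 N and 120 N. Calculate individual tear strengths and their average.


Tear 1 = 57 / 0.9 = 63.3 N/mm
Tear 2 = 120 / 0.9 = 133.3 N/mm
Average = (63.3 + 133.3) / 2 = 98.3 N/mm


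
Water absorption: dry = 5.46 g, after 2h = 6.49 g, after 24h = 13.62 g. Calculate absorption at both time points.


2h absorption = 18.9%
24h absorption = 149.5%

WA (2h) = (6.49 - 5.46) / 5.46 x 100 = 18.9%
WA (24h) = (13.62 - 5.46) / 5.46 x 100 = 149.5%


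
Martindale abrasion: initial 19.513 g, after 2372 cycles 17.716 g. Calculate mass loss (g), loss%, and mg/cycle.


Loss = 19.513 - 17.716 = 1.797 g
Loss% = 1.797 / 19.513 x 100 = 9.21%
Rate = 1.797 / 2372 x 1000 = 0.758 mg/cycle


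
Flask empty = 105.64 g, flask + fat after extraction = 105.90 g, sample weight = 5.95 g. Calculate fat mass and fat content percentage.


Fat mass = 105.90 - 105.64 = 0.26 g
Fat% = 0.26 / 5.95 x 100 = 4.4%


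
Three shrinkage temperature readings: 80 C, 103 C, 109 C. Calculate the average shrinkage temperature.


Average = (80 + 103 + 109) / 3
Average = 292 / 3 = 97.3 C


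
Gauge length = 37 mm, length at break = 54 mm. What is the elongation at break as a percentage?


Extension = 54 - 37 = 17 mm
Elongation = 17 / 37 x 100 = 45.9%


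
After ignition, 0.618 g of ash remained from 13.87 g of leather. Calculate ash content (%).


4.46%

Ash% = 0.618 / 13.87 x 100
Ash% = 4.46%


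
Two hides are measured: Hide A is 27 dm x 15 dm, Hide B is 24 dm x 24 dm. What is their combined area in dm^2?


Hide A area = 27 x 15 = 405 dm^2
Hide B area = 24 x 24 = 576 dm^2
Total = 405 + 576 = 981 dm^2


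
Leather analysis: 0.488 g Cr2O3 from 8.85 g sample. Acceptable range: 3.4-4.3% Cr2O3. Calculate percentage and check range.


Cr2O3 = 5.51%
Within range: No

Cr2O3% = 0.488 / 8.85 x 100 = 5.51%
Acceptable range: 3.4 to 4.3%
Within range: No


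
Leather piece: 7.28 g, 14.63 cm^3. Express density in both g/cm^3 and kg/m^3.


0.498 g/cm^3
498 kg/m^3

Density = 7.28 / 14.63 = 0.498 g/cm^3
Convert: 0.498 x 1000 = 498 kg/m^3


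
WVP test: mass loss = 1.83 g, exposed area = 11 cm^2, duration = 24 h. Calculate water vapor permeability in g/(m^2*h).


WVP = mass_loss / (area x time) x 10000
WVP = 1.83 / (11 x 24) x 10000
WVP = 1.83 / 264 x 10000 = 69.32 g/(m^2*h)


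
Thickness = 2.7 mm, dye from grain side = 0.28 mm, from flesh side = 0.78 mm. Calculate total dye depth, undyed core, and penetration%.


Total dyed = 1.06 mm
Undyed core = 1.64 mm
Penetration = 39.3%

Total dyed = 0.28 + 0.78 = 1.06 mm
Undyed core = 2.7 - 1.06 = 1.64 mm
Penetration = 1.06 / 2.7 x 100 = 39.3%


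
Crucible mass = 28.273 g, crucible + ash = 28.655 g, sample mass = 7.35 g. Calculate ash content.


Ash mass = 0.382 g
Ash content = 5.20%


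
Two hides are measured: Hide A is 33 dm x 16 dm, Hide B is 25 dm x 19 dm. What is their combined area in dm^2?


1003 dm^2


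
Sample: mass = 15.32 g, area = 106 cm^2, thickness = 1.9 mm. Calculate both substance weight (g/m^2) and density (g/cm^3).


Substance weight = 1445.3 g/m^2
Density = 0.761 g/cm^3

SW = 15.32 / 106 x 10000 = 1445.3 g/m^2
Volume = 106 x 1.9 / 10 = 20.14 cm^3
Density = 15.32 / 20.14 = 0.761 g/cm^3


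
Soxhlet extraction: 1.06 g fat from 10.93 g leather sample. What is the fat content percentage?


9.7%


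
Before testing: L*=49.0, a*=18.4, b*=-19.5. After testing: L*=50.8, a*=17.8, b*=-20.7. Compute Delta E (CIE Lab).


Delta E = 2.24

dL = 50.8 - 49.0 = 1.8
da = 17.8 - 18.4 = -0.6
db = -20.7 - (-19.5) = -1.2
dE = sqrt((1.8)^2 + (-0.6)^2 + (-1.2)^2) = 2.24


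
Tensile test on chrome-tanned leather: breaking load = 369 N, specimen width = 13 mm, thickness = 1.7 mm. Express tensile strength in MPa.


16.70 MPa

Cross-section = 13 x 1.7 = 22.1 mm^2
TS = 369 / 22.1 = 16.70 MPa
(1 N/mm^2 = 1 MPa)


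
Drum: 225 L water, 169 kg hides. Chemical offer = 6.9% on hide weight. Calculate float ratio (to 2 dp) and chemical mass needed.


Float ratio = 1.33
Chemical needed = 11.661 kg


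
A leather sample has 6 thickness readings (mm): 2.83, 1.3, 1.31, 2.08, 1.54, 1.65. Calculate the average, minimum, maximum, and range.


Average = 1.79 mm
Min = 1.3 mm
Max = 2.83 mm
Range = 1.53 mm


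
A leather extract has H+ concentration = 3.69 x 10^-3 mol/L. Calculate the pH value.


pH = 2.43

pH = -log10[H+]
pH = -log10(3.69 x 10^-3) = 2.43


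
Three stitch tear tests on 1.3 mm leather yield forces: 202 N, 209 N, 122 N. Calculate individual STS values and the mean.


STS1 = 202 / 1.3 = 155.4 N/mm
STS2 = 209 / 1.3 = 160.8 N/mm
STS3 = 122 / 1.3 = 93.8 N/mm
Mean = (155.4 + 160.8 + 93.8) / 3 = 136.7 N/mm


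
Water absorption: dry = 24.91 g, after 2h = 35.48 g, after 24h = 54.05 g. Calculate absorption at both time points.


2h absorption = 42.4%
24h absorption = 117.0%

WA (2h) = (35.48 - 24.91) / 24.91 x 100 = 42.4%
WA (24h) = (54.05 - 24.91) / 24.91 x 100 = 117.0%


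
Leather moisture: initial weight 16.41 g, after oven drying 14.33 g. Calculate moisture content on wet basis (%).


12.7%


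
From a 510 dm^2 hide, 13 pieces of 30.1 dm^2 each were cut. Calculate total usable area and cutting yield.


Total usable = 13 x 30.1 = 391.3 dm^2
Yield = 391.3 / 510 x 100 = 76.7%


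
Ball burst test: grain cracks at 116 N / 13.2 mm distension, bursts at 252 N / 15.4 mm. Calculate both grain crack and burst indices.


Crack index = 8.8 N/mm
Burst index = 16.4 N/mm

Crack index = 116 / 13.2 = 8.8 N/mm
Burst index = 252 / 15.4 = 16.4 N/mm


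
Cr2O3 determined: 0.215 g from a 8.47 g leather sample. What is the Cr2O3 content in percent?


Cr2O3% = 0.215 / 8.47 x 100
Cr2O3% = 2.54%


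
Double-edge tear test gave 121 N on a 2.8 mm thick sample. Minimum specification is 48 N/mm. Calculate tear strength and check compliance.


Tear strength = 43.2 N/mm
Compliant: No

Tear strength = 121 / 2.8 = 43.2 N/mm
Required minimum = 48 N/mm
Compliant: No


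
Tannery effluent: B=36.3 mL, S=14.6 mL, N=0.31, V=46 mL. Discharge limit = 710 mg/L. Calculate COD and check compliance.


COD = 1169.9 mg/L
Compliant: No


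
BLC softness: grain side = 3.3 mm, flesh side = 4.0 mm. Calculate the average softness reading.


Average = (3.3 + 4.0) / 2
Average = 3.65 mm


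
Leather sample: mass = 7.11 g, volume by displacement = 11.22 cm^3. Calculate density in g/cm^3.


0.634 g/cm^3

Density = mass / volume
Density = 7.11 / 11.22 = 0.634 g/cm^3


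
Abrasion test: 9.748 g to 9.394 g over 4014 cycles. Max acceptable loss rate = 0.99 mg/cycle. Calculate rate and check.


Rate = 0.088 mg/cycle
Passes: Yes

Loss = 9.748 - 9.394 = 0.354 g
Rate = 0.354 g / 4014 cycles x 1000 = 0.088 mg/cycle
Max = 0.99 mg/cycle
Passes: Yes


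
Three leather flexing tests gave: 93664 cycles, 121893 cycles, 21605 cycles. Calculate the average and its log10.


Average = (93664 + 121893 + 21605) / 3 = 79054 cycles
log10(79054) = 4.90


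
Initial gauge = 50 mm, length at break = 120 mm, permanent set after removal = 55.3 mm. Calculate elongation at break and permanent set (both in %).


Elongation at break = (120 - 50) / 50 x 100 = 140.0%
Permanent set = (55.3 - 50) / 50 x 100 = 10.6%


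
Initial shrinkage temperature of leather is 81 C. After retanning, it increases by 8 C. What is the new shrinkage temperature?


89 C

New Ts = 81 + 8 = 89 C


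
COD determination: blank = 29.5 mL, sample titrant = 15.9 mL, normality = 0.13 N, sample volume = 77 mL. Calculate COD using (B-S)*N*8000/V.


COD = (29.5 - 15.9) x 0.13 x 8000 / 77
COD = 13.6 x 0.13 x 8000 / 77
COD = 183.7 mg/L


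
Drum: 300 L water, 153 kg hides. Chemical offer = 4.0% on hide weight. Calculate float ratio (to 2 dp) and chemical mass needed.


Float ratio = 1.96
Chemical needed = 6.12 kg

Float ratio = 300 / 153 = 1.96
Chemical = 153 x 4.0 / 100 = 6.12 kg


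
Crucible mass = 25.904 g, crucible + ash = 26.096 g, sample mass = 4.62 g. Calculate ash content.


Ash mass = 26.096 - 25.904 = 0.192 g
Ash% = 0.192 / 4.62 x 100 = 4.16%


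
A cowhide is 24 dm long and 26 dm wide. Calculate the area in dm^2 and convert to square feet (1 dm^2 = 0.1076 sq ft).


Area = 24 x 26 = 624 dm^2
Conversion: 624 x 0.1076 = 67.14 sq ft


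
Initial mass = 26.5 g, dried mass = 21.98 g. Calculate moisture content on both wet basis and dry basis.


Moisture lost = 26.5 - 21.98 = 4.52 g
Wet basis MC = 4.52 / 26.5 x 100 = 17.1%
Dry basis MC = 4.52 / 21.98 x 100 = 20.6%


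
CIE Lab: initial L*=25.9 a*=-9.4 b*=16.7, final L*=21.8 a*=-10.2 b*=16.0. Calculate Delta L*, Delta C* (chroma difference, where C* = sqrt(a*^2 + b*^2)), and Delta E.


Delta L* = 21.8 - 25.9 = -4.1
C1* = sqrt((-9.4)^2 + (16.7)^2) = 19.164
C2* = sqrt((-10.2)^2 + (16.0)^2) = 18.975
Delta C* = 18.975 - 19.164 = -0.19
Delta E = sqrt((-4.1)^2 + (-0.8)^2 + (-0.7)^2) = 4.24


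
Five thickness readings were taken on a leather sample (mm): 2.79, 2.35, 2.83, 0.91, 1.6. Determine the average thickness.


2.10 mm


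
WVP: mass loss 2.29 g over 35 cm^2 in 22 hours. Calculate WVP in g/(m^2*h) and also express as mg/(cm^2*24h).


WVP = 2.29 / (35 x 22) x 10000 = 29.74 g/(m^2*h)
Mass loss in mg = 2.29 x 1000 = 2290 mg
Per cm^2 per 24h in mg: 2290 x 24 / (35 x 22) = 54960 / 770 = 71.38 mg/(cm^2*24h)


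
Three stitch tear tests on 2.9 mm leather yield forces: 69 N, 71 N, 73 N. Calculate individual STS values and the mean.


STS1 = 23.8 N/mm
STS2 = 24.5 N/mm
STS3 = 25.2 N/mm
Mean = 24.5 N/mm

STS1 = 69 / 2.9 = 23.8 N/mm
STS2 = 71 / 2.9 = 24.5 N/mm
STS3 = 73 / 2.9 = 25.2 N/mm
Mean = (23.8 + 24.5 + 25.2) / 3 = 24.5 N/mm


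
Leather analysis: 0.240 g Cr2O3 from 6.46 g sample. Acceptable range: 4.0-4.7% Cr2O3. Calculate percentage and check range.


Cr2O3% = 0.240 / 6.46 x 100 = 3.72%
Acceptable range: 4.0 to 4.7%
Within range: No


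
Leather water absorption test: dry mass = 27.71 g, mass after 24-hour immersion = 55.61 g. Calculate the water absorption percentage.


100.7%

Water absorbed = 55.61 - 27.71 = 27.90 g
WA% = 27.90 / 27.71 x 100 = 100.7%


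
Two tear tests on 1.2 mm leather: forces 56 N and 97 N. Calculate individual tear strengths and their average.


Tear 1 = 46.7 N/mm
Tear 2 = 80.8 N/mm
Average = 63.8 N/mm

Tear 1 = 56 / 1.2 = 46.7 N/mm
Tear 2 = 97 / 1.2 = 80.8 N/mm
Average = (46.7 + 80.8) / 2 = 63.8 N/mm


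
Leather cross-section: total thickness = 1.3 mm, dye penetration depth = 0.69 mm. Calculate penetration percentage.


Penetration% = 0.69 / 1.3 x 100
Penetration = 53.1%


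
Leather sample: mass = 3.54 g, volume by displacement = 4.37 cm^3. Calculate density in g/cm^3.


Density = mass / volume
Density = 3.54 / 4.37 = 0.810 g/cm^3


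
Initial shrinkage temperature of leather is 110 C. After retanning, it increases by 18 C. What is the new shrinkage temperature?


New Ts = 110 + 18 = 128 C


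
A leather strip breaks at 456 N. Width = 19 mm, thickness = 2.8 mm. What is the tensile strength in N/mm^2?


Cross-sectional area = 19 x 2.8 = 53.2 mm^2
Tensile strength = 456 / 53.2 = 8.57 N/mm^2


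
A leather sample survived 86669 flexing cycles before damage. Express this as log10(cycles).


log10(86669) = 4.94


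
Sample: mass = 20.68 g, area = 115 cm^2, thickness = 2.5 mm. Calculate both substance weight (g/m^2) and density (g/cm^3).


Substance weight = 1798.3 g/m^2
Density = 0.719 g/cm^3

SW = 20.68 / 115 x 10000 = 1798.3 g/m^2
Volume = 115 x 2.5 / 10 = 28.75 cm^3
Density = 20.68 / 28.75 = 0.719 g/cm^3


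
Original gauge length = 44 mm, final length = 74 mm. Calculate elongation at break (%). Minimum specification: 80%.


Elongation = 68.2%
Meets spec: No

Extension = 74 - 44 = 30 mm
Elongation = 30 / 44 x 100 = 68.2%
Minimum required: 80%
Meets specification: No


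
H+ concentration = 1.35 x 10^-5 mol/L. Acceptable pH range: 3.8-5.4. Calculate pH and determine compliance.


pH = -log10(1.35 x 10^-5) = 4.87
Range: 3.8 to 5.4
Compliant: Yes


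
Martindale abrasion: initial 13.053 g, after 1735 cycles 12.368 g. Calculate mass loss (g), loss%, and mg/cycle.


Loss = 13.053 - 12.368 = 0.685 g
Loss% = 0.685 / 13.053 x 100 = 5.25%
Rate = 0.685 / 1735 x 1000 = 0.395 mg/cycle


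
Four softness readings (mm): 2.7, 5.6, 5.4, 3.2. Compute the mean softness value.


4.23 mm

Sum = 2.7 + 5.6 + 5.4 + 3.2
Mean = 16.9 / 4 = 4.23 mm


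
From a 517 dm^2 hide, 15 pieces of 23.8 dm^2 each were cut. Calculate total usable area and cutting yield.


Total usable = 15 x 23.8 = 357.0 dm^2
Yield = 357.0 / 517 x 100 = 69.1%


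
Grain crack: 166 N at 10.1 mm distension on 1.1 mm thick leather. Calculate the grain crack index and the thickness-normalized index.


Crack index = 166 / 10.1 = 16.4 N/mm
Normalized = 16.4 / 1.1 = 14.9 N/mm per mm


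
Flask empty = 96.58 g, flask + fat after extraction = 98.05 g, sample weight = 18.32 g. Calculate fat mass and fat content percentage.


Fat mass = 98.05 - 96.58 = 1.47 g
Fat% = 1.47 / 18.32 x 100 = 8.0%


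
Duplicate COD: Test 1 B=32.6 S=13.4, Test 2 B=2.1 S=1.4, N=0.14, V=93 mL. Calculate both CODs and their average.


COD1 = 231.2 mg/L
COD2 = 8.4 mg/L
Average = 119.8 mg/L


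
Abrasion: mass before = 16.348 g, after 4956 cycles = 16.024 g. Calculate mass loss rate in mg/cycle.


0.065 mg/cycle


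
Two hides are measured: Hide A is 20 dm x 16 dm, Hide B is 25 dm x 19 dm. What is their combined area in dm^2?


795 dm^2

Hide A area = 20 x 16 = 320 dm^2
Hide B area = 25 x 19 = 475 dm^2
Total = 320 + 475 = 795 dm^2


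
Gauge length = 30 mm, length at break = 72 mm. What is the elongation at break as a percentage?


Extension = 72 - 30 = 42 mm
Elongation = 42 / 30 x 100 = 140.0%


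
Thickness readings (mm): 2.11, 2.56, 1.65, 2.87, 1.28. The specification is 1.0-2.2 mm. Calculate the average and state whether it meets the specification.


Sum = 10.47
Average = 10.47 / 5 = 2.09 mm
Specification range: 1.0 to 2.2 mm
Within spec: Yes


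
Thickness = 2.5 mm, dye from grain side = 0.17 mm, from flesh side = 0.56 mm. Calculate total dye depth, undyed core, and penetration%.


Total dyed = 0.73 mm
Undyed core = 1.77 mm
Penetration = 29.2%


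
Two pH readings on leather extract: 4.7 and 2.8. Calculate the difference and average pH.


Difference = |4.7 - 2.8| = 1.9
Average = (4.7 + 2.8) / 2 = 3.75


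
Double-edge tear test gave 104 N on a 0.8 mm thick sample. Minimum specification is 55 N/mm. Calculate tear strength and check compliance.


Tear strength = 130.0 N/mm
Compliant: Yes


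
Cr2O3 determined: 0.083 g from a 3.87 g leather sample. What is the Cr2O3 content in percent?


Cr2O3% = 0.083 / 3.87 x 100
Cr2O3% = 2.14%


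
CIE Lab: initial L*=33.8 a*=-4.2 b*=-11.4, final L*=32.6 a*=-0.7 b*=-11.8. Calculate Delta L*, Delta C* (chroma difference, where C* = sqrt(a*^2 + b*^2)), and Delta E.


Delta L* = -1.2
Delta C* = -0.33
Delta E = 3.72

Delta L* = 32.6 - 33.8 = -1.2
C1* = sqrt((-4.2)^2 + (-11.4)^2) = 12.149
C2* = sqrt((-0.7)^2 + (-11.8)^2) = 11.821
Delta C* = 11.821 - 12.149 = -0.33
Delta E = sqrt((-1.2)^2 + (3.5)^2 + (-0.4)^2) = 3.72


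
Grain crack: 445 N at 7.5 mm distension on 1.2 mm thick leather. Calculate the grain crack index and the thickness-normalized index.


Crack index = 445 / 7.5 = 59.3 N/mm
Normalized = 59.3 / 1.2 = 49.4 N/mm per mm


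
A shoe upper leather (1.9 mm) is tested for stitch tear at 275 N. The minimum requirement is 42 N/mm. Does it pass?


STS = 144.7 N/mm
Passes: Yes

STS = 275 / 1.9 = 144.7 N/mm
Minimum required: 42 N/mm
Passes: Yes


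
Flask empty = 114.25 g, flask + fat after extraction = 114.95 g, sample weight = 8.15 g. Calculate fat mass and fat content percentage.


Fat mass = 0.70 g
Fat content = 8.6%


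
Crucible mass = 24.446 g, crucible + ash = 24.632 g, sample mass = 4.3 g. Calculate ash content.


Ash mass = 0.186 g
Ash content = 4.33%

Ash mass = 24.632 - 24.446 = 0.186 g
Ash% = 0.186 / 4.3 x 100 = 4.33%


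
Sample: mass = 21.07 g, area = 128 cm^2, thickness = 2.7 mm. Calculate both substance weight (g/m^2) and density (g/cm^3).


SW = 21.07 / 128 x 10000 = 1646.1 g/m^2
Volume = 128 x 2.7 / 10 = 34.56 cm^3
Density = 21.07 / 34.56 = 0.610 g/cm^3


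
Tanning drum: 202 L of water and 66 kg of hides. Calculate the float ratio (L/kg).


3.1

Float ratio = water / hide weight
Ratio = 202 / 66 = 3.1


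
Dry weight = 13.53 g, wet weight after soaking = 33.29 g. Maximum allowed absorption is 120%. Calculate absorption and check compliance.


WA = (33.29 - 13.53) / 13.53 x 100 = 146.0%
Maximum allowed: 120%
Compliant: No


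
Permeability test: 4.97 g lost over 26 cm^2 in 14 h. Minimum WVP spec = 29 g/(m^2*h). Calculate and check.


WVP = 4.97 / (26 x 14) x 10000 = 136.54 g/(m^2*h)
Minimum: 29 g/(m^2*h)
Meets spec: Yes


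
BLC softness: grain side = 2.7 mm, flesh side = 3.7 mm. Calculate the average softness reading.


3.20 mm


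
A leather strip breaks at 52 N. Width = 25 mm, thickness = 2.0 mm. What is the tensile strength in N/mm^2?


Cross-sectional area = 25 x 2.0 = 50.0 mm^2
Tensile strength = 52 / 50.0 = 1.04 N/mm^2


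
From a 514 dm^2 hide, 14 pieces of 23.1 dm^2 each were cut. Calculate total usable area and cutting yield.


Usable area = 323.4 dm^2
Yield = 62.9%


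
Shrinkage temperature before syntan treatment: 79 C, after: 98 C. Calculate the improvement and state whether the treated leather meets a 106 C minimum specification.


Improvement = 98 - 79 = 19 C
Spec check: 98 C >= 106 C? No


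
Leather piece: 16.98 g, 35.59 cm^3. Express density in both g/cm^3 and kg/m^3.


0.477 g/cm^3
477 kg/m^3


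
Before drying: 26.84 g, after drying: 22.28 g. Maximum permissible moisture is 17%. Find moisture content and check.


Moisture content = 17.0%
Acceptable: Yes


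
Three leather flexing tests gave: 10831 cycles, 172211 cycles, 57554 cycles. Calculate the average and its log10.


Average = 80199 cycles
log10 = 4.90


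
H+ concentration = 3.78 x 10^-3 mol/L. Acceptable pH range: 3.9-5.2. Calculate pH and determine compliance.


pH = 2.42
Compliant: No

pH = -log10(3.78 x 10^-3) = 2.42
Range: 3.9 to 5.2
Compliant: No


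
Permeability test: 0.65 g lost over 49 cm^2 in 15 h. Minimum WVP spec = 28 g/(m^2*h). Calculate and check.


WVP = 8.84 g/(m^2*h)
Meets specification: No

WVP = 0.65 / (49 x 15) x 10000 = 8.84 g/(m^2*h)
Minimum: 28 g/(m^2*h)
Meets spec: No


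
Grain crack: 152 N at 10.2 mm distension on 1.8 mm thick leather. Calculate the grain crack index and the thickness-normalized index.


Crack index = 152 / 10.2 = 14.9 N/mm
Normalized = 14.9 / 1.8 = 8.3 N/mm per mm


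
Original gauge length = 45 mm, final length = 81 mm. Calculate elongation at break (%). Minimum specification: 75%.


Extension = 81 - 45 = 36 mm
Elongation = 36 / 45 x 100 = 80.0%
Minimum required: 75%
Meets specification: Yes


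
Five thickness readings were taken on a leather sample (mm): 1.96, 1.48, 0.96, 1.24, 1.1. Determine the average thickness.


1.35 mm

Sum = 1.96 + 1.48 + 0.96 + 1.24 + 1.1 = 6.74
Average = 6.74 / 5 = 1.35 mm


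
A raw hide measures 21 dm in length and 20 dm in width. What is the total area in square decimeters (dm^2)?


420 dm^2


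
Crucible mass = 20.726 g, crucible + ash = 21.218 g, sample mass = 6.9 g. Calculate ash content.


Ash mass = 0.492 g
Ash content = 7.13%


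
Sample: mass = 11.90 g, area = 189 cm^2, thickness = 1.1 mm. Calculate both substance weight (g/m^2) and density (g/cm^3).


Substance weight = 629.6 g/m^2
Density = 0.572 g/cm^3

SW = 11.90 / 189 x 10000 = 629.6 g/m^2
Volume = 189 x 1.1 / 10 = 20.79 cm^3
Density = 11.90 / 20.79 = 0.572 g/cm^3


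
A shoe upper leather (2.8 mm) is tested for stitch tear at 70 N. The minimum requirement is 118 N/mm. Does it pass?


STS = 70 / 2.8 = 25.0 N/mm
Minimum required: 118 N/mm
Passes: No


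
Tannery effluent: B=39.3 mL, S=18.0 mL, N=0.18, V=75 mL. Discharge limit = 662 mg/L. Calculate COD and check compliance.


COD = 409.0 mg/L
Compliant: Yes

COD = (39.3 - 18.0) x 0.18 x 8000 / 75 = 409.0 mg/L
Limit: 662 mg/L
Compliant: Yes


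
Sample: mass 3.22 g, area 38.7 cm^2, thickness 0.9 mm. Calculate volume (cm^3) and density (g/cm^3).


Volume = 3.483 cm^3
Density = 0.924 g/cm^3


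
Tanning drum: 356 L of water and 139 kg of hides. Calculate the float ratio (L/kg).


Float ratio = water / hide weight
Ratio = 356 / 139 = 2.6


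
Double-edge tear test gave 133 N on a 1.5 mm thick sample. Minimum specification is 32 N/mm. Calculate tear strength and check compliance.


Tear strength = 88.7 N/mm
Compliant: Yes

Tear strength = 133 / 1.5 = 88.7 N/mm
Required minimum = 32 N/mm
Compliant: Yes


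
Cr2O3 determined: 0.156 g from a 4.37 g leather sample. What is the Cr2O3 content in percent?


Cr2O3% = 0.156 / 4.37 x 100
Cr2O3% = 3.57%


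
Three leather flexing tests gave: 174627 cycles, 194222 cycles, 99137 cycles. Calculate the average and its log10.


Average = 155995 cycles
log10 = 5.19

Average = (174627 + 194222 + 99137) / 3 = 155995 cycles
log10(155995) = 5.19


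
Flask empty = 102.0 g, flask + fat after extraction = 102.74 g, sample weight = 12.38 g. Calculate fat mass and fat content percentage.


Fat mass = 102.74 - 102.0 = 0.74 g
Fat% = 0.74 / 12.38 x 100 = 6.0%


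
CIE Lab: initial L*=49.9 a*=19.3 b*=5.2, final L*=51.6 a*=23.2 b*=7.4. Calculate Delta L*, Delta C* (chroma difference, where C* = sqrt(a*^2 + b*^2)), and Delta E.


Delta L* = 1.7
Delta C* = 4.36
Delta E = 4.79

Delta L* = 51.6 - 49.9 = 1.7
C1* = sqrt((19.3)^2 + (5.2)^2) = 19.988
C2* = sqrt((23.2)^2 + (7.4)^2) = 24.352
Delta C* = 24.352 - 19.988 = 4.36
Delta E = sqrt((1.7)^2 + (3.9)^2 + (2.2)^2) = 4.79


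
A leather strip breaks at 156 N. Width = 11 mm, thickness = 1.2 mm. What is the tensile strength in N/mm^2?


11.82 N/mm^2


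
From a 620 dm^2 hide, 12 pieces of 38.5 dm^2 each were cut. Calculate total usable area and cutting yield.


Usable area = 462.0 dm^2
Yield = 74.5%

Total usable = 12 x 38.5 = 462.0 dm^2
Yield = 462.0 / 620 x 100 = 74.5%


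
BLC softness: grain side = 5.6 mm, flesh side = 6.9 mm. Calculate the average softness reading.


6.25 mm

Average = (5.6 + 6.9) / 2
Average = 6.25 mm


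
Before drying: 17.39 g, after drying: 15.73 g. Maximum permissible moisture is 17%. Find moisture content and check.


Moisture content = 9.5%
Acceptable: Yes

MC = (17.39 - 15.73) / 17.39 x 100 = 9.5%
Maximum: 17%
Acceptable: Yes


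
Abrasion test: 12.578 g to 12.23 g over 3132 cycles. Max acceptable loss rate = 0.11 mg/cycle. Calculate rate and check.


Rate = 0.111 mg/cycle
Passes: No


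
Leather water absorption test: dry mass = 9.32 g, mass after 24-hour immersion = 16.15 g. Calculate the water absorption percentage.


73.3%

Water absorbed = 16.15 - 9.32 = 6.83 g
WA% = 6.83 / 9.32 x 100 = 73.3%


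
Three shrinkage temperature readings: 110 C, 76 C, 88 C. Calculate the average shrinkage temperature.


Average = (110 + 76 + 88) / 3
Average = 274 / 3 = 91.3 C


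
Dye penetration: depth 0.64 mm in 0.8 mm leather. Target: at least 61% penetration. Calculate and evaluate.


Penetration = 80.0%
Meets target: Yes

Penetration = 0.64 / 0.8 x 100 = 80.0%
Target: 61%
Meets target: Yes


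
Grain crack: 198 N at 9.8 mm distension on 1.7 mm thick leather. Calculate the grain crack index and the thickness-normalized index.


Crack index = 198 / 9.8 = 20.2 N/mm
Normalized = 20.2 / 1.7 = 11.9 N/mm per mm


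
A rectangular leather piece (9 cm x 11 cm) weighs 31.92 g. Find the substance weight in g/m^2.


Area = 9 x 11 = 99 cm^2
SW = 31.92 / 99 x 10000 = 3224.2 g/m^2


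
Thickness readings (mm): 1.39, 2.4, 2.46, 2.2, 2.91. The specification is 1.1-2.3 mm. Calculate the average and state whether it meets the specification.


Sum = 11.36
Average = 11.36 / 5 = 2.27 mm
Specification range: 1.1 to 2.3 mm
Within spec: Yes


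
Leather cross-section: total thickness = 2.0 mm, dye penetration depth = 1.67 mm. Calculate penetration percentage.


Penetration% = 1.67 / 2.0 x 100
Penetration = 83.5%


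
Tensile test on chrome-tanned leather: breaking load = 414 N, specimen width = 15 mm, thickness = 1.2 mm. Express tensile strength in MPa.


23.00 MPa


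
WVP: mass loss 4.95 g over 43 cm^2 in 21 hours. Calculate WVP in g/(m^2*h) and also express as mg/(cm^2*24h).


WVP = 54.82 g/(m^2*h)
Daily rate = 131.56 mg/(cm^2*24h)


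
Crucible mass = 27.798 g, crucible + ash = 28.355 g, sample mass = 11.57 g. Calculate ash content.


Ash mass = 28.355 - 27.798 = 0.557 g
Ash% = 0.557 / 11.57 x 100 = 4.81%


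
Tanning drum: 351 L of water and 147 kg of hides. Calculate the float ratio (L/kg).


2.4

Float ratio = water / hide weight
Ratio = 351 / 147 = 2.4


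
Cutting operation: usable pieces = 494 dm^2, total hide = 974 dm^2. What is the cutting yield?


50.7%

Yield = usable / total x 100
Yield = 494 / 974 x 100 = 50.7%


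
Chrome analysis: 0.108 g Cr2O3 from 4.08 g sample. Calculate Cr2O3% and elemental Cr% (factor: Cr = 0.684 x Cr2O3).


Cr2O3 = 2.65%
Cr = 1.81%

Cr2O3% = 0.108 / 4.08 x 100 = 2.65%
Cr% = 2.65 x 0.684 = 1.81%


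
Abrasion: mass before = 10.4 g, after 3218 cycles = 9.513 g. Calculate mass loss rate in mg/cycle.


0.276 mg/cycle

Mass loss = 10.4 - 9.513 = 0.887 g
Rate = 0.887 / 3218 x 1000 = 0.276 mg/cycle


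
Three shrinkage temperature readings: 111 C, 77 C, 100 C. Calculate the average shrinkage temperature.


96.0 C

Average = (111 + 77 + 100) / 3
Average = 288 / 3 = 96.0 C


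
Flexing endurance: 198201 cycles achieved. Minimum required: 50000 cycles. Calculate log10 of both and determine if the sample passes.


Achieved: log10 = 5.30
Required: log10 = 4.70
Passes: Yes

log10(198201) = 5.30
log10(50000) = 4.70
Passes: Yes


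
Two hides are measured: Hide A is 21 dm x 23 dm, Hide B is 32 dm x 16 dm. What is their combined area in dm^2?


995 dm^2

Hide A area = 21 x 23 = 483 dm^2
Hide B area = 32 x 16 = 512 dm^2
Total = 483 + 512 = 995 dm^2


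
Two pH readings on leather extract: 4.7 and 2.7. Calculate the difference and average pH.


Difference = 2.0
Average pH = 3.70

Difference = |4.7 - 2.7| = 2.0
Average = (4.7 + 2.7) / 2 = 3.70


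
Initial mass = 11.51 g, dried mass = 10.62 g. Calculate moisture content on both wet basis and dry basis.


Wet basis = 7.7%
Dry basis = 8.4%

Moisture lost = 11.51 - 10.62 = 0.89 g
Wet basis MC = 0.89 / 11.51 x 100 = 7.7%
Dry basis MC = 0.89 / 10.62 x 100 = 8.4%


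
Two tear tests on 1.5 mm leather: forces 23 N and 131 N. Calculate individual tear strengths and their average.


Tear 1 = 15.3 N/mm
Tear 2 = 87.3 N/mm
Average = 51.3 N/mm

Tear 1 = 23 / 1.5 = 15.3 N/mm
Tear 2 = 131 / 1.5 = 87.3 N/mm
Average = (15.3 + 87.3) / 2 = 51.3 N/mm


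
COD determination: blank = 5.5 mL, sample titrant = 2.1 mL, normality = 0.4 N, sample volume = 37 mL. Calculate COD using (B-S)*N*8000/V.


294.1 mg/L


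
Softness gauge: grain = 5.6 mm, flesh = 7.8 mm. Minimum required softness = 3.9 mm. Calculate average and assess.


Average = (5.6 + 7.8) / 2 = 6.70 mm
Minimum = 3.9 mm
Meets requirement: Yes


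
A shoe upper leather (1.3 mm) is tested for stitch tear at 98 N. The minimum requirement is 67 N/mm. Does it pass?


STS = 98 / 1.3 = 75.4 N/mm
Minimum required: 67 N/mm
Passes: Yes


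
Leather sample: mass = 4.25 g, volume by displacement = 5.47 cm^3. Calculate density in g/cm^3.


0.777 g/cm^3


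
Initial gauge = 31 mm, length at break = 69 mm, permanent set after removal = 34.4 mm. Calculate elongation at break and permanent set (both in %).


Elongation at break = 122.6%
Permanent set = 11.0%


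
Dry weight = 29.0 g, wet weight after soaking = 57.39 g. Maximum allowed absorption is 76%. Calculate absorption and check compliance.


Absorption = 97.9%
Compliant: No

WA = (57.39 - 29.0) / 29.0 x 100 = 97.9%
Maximum allowed: 76%
Compliant: No


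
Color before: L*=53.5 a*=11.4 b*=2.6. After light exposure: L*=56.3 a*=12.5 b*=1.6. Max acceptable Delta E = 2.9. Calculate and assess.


dL = 2.8, da = 1.1, db = -1.0
dE = sqrt((2.8)^2 + (1.1)^2 + (-1.0)^2) = 3.17
Max = 2.9
Passes: No


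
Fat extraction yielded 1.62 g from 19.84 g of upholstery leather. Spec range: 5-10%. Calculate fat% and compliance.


Fat content = 8.2%
Compliant: Yes


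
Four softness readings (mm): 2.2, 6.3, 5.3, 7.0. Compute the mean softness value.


5.20 mm

Sum = 2.2 + 6.3 + 5.3 + 7.0
Mean = 20.8 / 4 = 5.20 mm


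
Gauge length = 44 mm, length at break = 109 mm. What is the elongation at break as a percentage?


Extension = 109 - 44 = 65 mm
Elongation = 65 / 44 x 100 = 147.7%


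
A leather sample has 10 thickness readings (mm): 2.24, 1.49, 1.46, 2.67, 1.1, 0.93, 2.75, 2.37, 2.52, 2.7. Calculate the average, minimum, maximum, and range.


Average = 2.02 mm
Min = 0.93 mm
Max = 2.75 mm
Range = 1.82 mm


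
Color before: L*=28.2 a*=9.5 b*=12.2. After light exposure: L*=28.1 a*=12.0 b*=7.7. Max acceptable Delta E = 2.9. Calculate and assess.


dL = -0.1, da = 2.5, db = -4.5
dE = sqrt((-0.1)^2 + (2.5)^2 + (-4.5)^2) = 5.15
Max = 2.9
Passes: No


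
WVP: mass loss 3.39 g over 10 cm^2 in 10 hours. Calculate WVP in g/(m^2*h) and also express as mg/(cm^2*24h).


WVP = 339.00 g/(m^2*h)
Daily rate = 813.60 mg/(cm^2*24h)

WVP = 3.39 / (10 x 10) x 10000 = 339.00 g/(m^2*h)
Mass loss in mg = 3.39 x 1000 = 3390 mg
Per cm^2 per 24h in mg: 3390 x 24 / (10 x 10) = 81360 / 100 = 813.60 mg/(cm^2*24h)


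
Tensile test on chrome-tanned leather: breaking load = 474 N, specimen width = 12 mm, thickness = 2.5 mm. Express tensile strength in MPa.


Cross-section = 12 x 2.5 = 30.0 mm^2
TS = 474 / 30.0 = 15.80 MPa
(1 N/mm^2 = 1 MPa)


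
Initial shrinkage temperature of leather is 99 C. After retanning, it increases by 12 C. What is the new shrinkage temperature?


New Ts = 99 + 12 = 111 C


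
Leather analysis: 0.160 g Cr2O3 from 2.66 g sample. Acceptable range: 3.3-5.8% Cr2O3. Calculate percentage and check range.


Cr2O3% = 0.160 / 2.66 x 100 = 6.02%
Acceptable range: 3.3 to 5.8%
Within range: No


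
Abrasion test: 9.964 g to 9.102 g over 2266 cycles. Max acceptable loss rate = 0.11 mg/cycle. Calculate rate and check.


Loss = 9.964 - 9.102 = 0.862 g
Rate = 0.862 g / 2266 cycles x 1000 = 0.380 mg/cycle
Max = 0.11 mg/cycle
Passes: No


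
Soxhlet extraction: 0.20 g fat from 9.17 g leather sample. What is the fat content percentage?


2.2%


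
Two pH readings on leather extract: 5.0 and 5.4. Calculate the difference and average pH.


Difference = 0.4
Average pH = 5.20


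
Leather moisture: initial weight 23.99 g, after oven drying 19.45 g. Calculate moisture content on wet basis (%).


Moisture = 23.99 - 19.45 = 4.54 g
MC = 4.54 / 23.99 x 100 = 18.9%


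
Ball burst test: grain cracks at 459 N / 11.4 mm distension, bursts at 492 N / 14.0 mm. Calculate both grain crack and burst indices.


Crack index = 40.3 N/mm
Burst index = 35.1 N/mm

Crack index = 459 / 11.4 = 40.3 N/mm
Burst index = 492 / 14.0 = 35.1 N/mm


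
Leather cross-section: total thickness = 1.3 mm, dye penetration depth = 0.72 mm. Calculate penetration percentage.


Penetration% = 0.72 / 1.3 x 100
Penetration = 55.4%


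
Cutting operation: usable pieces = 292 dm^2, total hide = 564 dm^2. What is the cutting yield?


51.8%

Yield = usable / total x 100
Yield = 292 / 564 x 100 = 51.8%


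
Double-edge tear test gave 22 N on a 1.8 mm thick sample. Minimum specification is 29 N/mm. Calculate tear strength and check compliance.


Tear strength = 22 / 1.8 = 12.2 N/mm
Required minimum = 29 N/mm
Compliant: No


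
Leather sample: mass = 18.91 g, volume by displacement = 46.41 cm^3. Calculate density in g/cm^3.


Density = mass / volume
Density = 18.91 / 46.41 = 0.407 g/cm^3


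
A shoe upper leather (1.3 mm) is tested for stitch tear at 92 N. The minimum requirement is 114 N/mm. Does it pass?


STS = 92 / 1.3 = 70.8 N/mm
Minimum required: 114 N/mm
Passes: No


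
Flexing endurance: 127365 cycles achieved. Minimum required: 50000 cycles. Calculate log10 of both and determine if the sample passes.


log10(127365) = 5.11
log10(50000) = 4.70
Passes: Yes


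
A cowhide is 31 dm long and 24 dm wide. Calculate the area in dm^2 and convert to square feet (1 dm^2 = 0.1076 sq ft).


Area = 31 x 24 = 744 dm^2
Conversion: 744 x 0.1076 = 80.05 sq ft


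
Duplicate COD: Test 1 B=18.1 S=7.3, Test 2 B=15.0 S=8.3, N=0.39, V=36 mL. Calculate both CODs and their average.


COD1 = (18.1 - 7.3) x 0.39 x 8000 / 36 = 936.0 mg/L
COD2 = (15.0 - 8.3) x 0.39 x 8000 / 36 = 580.7 mg/L
Average = (936.0 + 580.7) / 2 = 758.4 mg/L


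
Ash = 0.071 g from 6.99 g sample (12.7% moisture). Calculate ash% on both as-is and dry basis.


As-is ash% = 0.071 / 6.99 x 100 = 1.02%
Dry mass = 6.99 x (100 - 12.7) / 100 = 6.10227 g
Dry-basis ash% = 0.071 / 6.10227 x 100 = 1.16%


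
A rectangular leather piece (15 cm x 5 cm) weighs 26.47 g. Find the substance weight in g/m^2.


Area = 15 x 5 = 75 cm^2
SW = 26.47 / 75 x 10000 = 3529.3 g/m^2


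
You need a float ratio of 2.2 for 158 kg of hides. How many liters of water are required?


Water = hide weight x target ratio
Water = 158 x 2.2 = 347.6 L
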